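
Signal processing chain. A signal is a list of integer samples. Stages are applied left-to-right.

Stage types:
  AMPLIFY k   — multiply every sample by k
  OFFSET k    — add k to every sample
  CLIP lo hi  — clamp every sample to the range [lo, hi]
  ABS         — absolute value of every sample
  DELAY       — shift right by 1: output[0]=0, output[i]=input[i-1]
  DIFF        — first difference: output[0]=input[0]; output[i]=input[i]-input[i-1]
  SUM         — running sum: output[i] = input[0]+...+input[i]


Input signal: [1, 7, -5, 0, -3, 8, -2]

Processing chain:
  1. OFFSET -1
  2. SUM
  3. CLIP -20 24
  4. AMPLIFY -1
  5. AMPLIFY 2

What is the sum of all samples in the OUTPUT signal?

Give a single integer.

Answer: -2

Derivation:
Input: [1, 7, -5, 0, -3, 8, -2]
Stage 1 (OFFSET -1): 1+-1=0, 7+-1=6, -5+-1=-6, 0+-1=-1, -3+-1=-4, 8+-1=7, -2+-1=-3 -> [0, 6, -6, -1, -4, 7, -3]
Stage 2 (SUM): sum[0..0]=0, sum[0..1]=6, sum[0..2]=0, sum[0..3]=-1, sum[0..4]=-5, sum[0..5]=2, sum[0..6]=-1 -> [0, 6, 0, -1, -5, 2, -1]
Stage 3 (CLIP -20 24): clip(0,-20,24)=0, clip(6,-20,24)=6, clip(0,-20,24)=0, clip(-1,-20,24)=-1, clip(-5,-20,24)=-5, clip(2,-20,24)=2, clip(-1,-20,24)=-1 -> [0, 6, 0, -1, -5, 2, -1]
Stage 4 (AMPLIFY -1): 0*-1=0, 6*-1=-6, 0*-1=0, -1*-1=1, -5*-1=5, 2*-1=-2, -1*-1=1 -> [0, -6, 0, 1, 5, -2, 1]
Stage 5 (AMPLIFY 2): 0*2=0, -6*2=-12, 0*2=0, 1*2=2, 5*2=10, -2*2=-4, 1*2=2 -> [0, -12, 0, 2, 10, -4, 2]
Output sum: -2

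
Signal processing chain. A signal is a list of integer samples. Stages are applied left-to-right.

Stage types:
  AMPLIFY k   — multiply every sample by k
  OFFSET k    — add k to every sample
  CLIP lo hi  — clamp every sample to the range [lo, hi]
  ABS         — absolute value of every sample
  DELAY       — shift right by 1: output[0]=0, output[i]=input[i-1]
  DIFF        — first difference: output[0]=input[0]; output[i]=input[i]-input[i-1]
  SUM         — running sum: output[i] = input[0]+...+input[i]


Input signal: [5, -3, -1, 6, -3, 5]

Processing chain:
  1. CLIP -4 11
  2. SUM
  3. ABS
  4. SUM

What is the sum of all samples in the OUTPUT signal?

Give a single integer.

Answer: 82

Derivation:
Input: [5, -3, -1, 6, -3, 5]
Stage 1 (CLIP -4 11): clip(5,-4,11)=5, clip(-3,-4,11)=-3, clip(-1,-4,11)=-1, clip(6,-4,11)=6, clip(-3,-4,11)=-3, clip(5,-4,11)=5 -> [5, -3, -1, 6, -3, 5]
Stage 2 (SUM): sum[0..0]=5, sum[0..1]=2, sum[0..2]=1, sum[0..3]=7, sum[0..4]=4, sum[0..5]=9 -> [5, 2, 1, 7, 4, 9]
Stage 3 (ABS): |5|=5, |2|=2, |1|=1, |7|=7, |4|=4, |9|=9 -> [5, 2, 1, 7, 4, 9]
Stage 4 (SUM): sum[0..0]=5, sum[0..1]=7, sum[0..2]=8, sum[0..3]=15, sum[0..4]=19, sum[0..5]=28 -> [5, 7, 8, 15, 19, 28]
Output sum: 82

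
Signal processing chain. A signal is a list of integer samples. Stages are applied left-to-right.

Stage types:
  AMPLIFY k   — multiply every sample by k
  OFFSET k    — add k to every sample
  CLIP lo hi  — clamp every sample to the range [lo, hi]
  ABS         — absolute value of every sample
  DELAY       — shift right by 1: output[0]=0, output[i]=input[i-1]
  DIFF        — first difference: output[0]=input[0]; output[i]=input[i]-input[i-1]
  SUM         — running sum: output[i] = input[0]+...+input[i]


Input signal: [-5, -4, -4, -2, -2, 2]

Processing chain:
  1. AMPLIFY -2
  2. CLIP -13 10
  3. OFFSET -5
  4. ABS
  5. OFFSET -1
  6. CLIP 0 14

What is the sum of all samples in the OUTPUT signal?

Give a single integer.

Input: [-5, -4, -4, -2, -2, 2]
Stage 1 (AMPLIFY -2): -5*-2=10, -4*-2=8, -4*-2=8, -2*-2=4, -2*-2=4, 2*-2=-4 -> [10, 8, 8, 4, 4, -4]
Stage 2 (CLIP -13 10): clip(10,-13,10)=10, clip(8,-13,10)=8, clip(8,-13,10)=8, clip(4,-13,10)=4, clip(4,-13,10)=4, clip(-4,-13,10)=-4 -> [10, 8, 8, 4, 4, -4]
Stage 3 (OFFSET -5): 10+-5=5, 8+-5=3, 8+-5=3, 4+-5=-1, 4+-5=-1, -4+-5=-9 -> [5, 3, 3, -1, -1, -9]
Stage 4 (ABS): |5|=5, |3|=3, |3|=3, |-1|=1, |-1|=1, |-9|=9 -> [5, 3, 3, 1, 1, 9]
Stage 5 (OFFSET -1): 5+-1=4, 3+-1=2, 3+-1=2, 1+-1=0, 1+-1=0, 9+-1=8 -> [4, 2, 2, 0, 0, 8]
Stage 6 (CLIP 0 14): clip(4,0,14)=4, clip(2,0,14)=2, clip(2,0,14)=2, clip(0,0,14)=0, clip(0,0,14)=0, clip(8,0,14)=8 -> [4, 2, 2, 0, 0, 8]
Output sum: 16

Answer: 16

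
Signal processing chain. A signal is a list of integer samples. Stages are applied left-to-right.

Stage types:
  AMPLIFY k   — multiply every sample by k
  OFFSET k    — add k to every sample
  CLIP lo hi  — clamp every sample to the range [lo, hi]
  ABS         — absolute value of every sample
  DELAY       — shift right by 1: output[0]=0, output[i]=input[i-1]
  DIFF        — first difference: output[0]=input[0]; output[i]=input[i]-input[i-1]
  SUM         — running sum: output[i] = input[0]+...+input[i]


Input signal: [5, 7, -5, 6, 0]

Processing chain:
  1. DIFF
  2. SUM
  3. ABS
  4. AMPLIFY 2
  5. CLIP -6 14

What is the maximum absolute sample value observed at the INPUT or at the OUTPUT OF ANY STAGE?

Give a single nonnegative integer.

Input: [5, 7, -5, 6, 0] (max |s|=7)
Stage 1 (DIFF): s[0]=5, 7-5=2, -5-7=-12, 6--5=11, 0-6=-6 -> [5, 2, -12, 11, -6] (max |s|=12)
Stage 2 (SUM): sum[0..0]=5, sum[0..1]=7, sum[0..2]=-5, sum[0..3]=6, sum[0..4]=0 -> [5, 7, -5, 6, 0] (max |s|=7)
Stage 3 (ABS): |5|=5, |7|=7, |-5|=5, |6|=6, |0|=0 -> [5, 7, 5, 6, 0] (max |s|=7)
Stage 4 (AMPLIFY 2): 5*2=10, 7*2=14, 5*2=10, 6*2=12, 0*2=0 -> [10, 14, 10, 12, 0] (max |s|=14)
Stage 5 (CLIP -6 14): clip(10,-6,14)=10, clip(14,-6,14)=14, clip(10,-6,14)=10, clip(12,-6,14)=12, clip(0,-6,14)=0 -> [10, 14, 10, 12, 0] (max |s|=14)
Overall max amplitude: 14

Answer: 14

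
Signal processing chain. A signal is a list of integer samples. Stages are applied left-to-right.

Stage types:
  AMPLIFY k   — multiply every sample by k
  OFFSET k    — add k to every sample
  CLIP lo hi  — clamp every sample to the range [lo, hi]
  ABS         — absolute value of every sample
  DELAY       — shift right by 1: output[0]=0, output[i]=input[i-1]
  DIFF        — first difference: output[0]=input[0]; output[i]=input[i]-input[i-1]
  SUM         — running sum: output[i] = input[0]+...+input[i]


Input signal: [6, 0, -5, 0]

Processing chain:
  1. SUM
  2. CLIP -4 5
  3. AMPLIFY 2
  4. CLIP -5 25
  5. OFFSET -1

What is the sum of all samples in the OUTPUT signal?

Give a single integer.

Answer: 20

Derivation:
Input: [6, 0, -5, 0]
Stage 1 (SUM): sum[0..0]=6, sum[0..1]=6, sum[0..2]=1, sum[0..3]=1 -> [6, 6, 1, 1]
Stage 2 (CLIP -4 5): clip(6,-4,5)=5, clip(6,-4,5)=5, clip(1,-4,5)=1, clip(1,-4,5)=1 -> [5, 5, 1, 1]
Stage 3 (AMPLIFY 2): 5*2=10, 5*2=10, 1*2=2, 1*2=2 -> [10, 10, 2, 2]
Stage 4 (CLIP -5 25): clip(10,-5,25)=10, clip(10,-5,25)=10, clip(2,-5,25)=2, clip(2,-5,25)=2 -> [10, 10, 2, 2]
Stage 5 (OFFSET -1): 10+-1=9, 10+-1=9, 2+-1=1, 2+-1=1 -> [9, 9, 1, 1]
Output sum: 20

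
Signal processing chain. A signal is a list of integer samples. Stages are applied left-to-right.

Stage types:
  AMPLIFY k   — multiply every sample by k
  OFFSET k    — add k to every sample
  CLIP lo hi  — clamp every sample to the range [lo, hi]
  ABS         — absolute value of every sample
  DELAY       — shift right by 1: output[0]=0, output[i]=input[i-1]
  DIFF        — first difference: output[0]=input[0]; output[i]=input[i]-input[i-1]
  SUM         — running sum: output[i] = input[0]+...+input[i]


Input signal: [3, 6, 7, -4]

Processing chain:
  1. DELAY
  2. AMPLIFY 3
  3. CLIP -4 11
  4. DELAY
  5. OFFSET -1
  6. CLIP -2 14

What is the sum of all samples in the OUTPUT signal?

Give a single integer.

Answer: 16

Derivation:
Input: [3, 6, 7, -4]
Stage 1 (DELAY): [0, 3, 6, 7] = [0, 3, 6, 7] -> [0, 3, 6, 7]
Stage 2 (AMPLIFY 3): 0*3=0, 3*3=9, 6*3=18, 7*3=21 -> [0, 9, 18, 21]
Stage 3 (CLIP -4 11): clip(0,-4,11)=0, clip(9,-4,11)=9, clip(18,-4,11)=11, clip(21,-4,11)=11 -> [0, 9, 11, 11]
Stage 4 (DELAY): [0, 0, 9, 11] = [0, 0, 9, 11] -> [0, 0, 9, 11]
Stage 5 (OFFSET -1): 0+-1=-1, 0+-1=-1, 9+-1=8, 11+-1=10 -> [-1, -1, 8, 10]
Stage 6 (CLIP -2 14): clip(-1,-2,14)=-1, clip(-1,-2,14)=-1, clip(8,-2,14)=8, clip(10,-2,14)=10 -> [-1, -1, 8, 10]
Output sum: 16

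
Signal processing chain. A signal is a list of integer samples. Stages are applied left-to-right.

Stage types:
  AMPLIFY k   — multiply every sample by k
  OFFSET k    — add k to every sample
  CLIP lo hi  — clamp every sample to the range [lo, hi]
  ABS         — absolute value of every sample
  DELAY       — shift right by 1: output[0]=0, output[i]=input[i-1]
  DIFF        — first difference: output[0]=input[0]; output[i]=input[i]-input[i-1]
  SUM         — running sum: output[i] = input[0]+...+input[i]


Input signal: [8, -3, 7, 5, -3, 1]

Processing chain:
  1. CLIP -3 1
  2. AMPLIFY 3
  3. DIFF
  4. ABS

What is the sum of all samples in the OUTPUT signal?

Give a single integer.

Input: [8, -3, 7, 5, -3, 1]
Stage 1 (CLIP -3 1): clip(8,-3,1)=1, clip(-3,-3,1)=-3, clip(7,-3,1)=1, clip(5,-3,1)=1, clip(-3,-3,1)=-3, clip(1,-3,1)=1 -> [1, -3, 1, 1, -3, 1]
Stage 2 (AMPLIFY 3): 1*3=3, -3*3=-9, 1*3=3, 1*3=3, -3*3=-9, 1*3=3 -> [3, -9, 3, 3, -9, 3]
Stage 3 (DIFF): s[0]=3, -9-3=-12, 3--9=12, 3-3=0, -9-3=-12, 3--9=12 -> [3, -12, 12, 0, -12, 12]
Stage 4 (ABS): |3|=3, |-12|=12, |12|=12, |0|=0, |-12|=12, |12|=12 -> [3, 12, 12, 0, 12, 12]
Output sum: 51

Answer: 51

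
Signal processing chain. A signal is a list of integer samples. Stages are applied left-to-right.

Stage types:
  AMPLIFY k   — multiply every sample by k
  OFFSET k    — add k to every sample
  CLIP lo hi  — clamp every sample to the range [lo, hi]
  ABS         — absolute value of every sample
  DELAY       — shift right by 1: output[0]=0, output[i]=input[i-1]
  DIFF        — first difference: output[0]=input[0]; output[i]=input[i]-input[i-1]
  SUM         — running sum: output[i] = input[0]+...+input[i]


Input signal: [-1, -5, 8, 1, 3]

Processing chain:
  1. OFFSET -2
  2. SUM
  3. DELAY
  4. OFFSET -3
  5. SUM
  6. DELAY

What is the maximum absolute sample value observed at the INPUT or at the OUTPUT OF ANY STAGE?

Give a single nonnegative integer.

Input: [-1, -5, 8, 1, 3] (max |s|=8)
Stage 1 (OFFSET -2): -1+-2=-3, -5+-2=-7, 8+-2=6, 1+-2=-1, 3+-2=1 -> [-3, -7, 6, -1, 1] (max |s|=7)
Stage 2 (SUM): sum[0..0]=-3, sum[0..1]=-10, sum[0..2]=-4, sum[0..3]=-5, sum[0..4]=-4 -> [-3, -10, -4, -5, -4] (max |s|=10)
Stage 3 (DELAY): [0, -3, -10, -4, -5] = [0, -3, -10, -4, -5] -> [0, -3, -10, -4, -5] (max |s|=10)
Stage 4 (OFFSET -3): 0+-3=-3, -3+-3=-6, -10+-3=-13, -4+-3=-7, -5+-3=-8 -> [-3, -6, -13, -7, -8] (max |s|=13)
Stage 5 (SUM): sum[0..0]=-3, sum[0..1]=-9, sum[0..2]=-22, sum[0..3]=-29, sum[0..4]=-37 -> [-3, -9, -22, -29, -37] (max |s|=37)
Stage 6 (DELAY): [0, -3, -9, -22, -29] = [0, -3, -9, -22, -29] -> [0, -3, -9, -22, -29] (max |s|=29)
Overall max amplitude: 37

Answer: 37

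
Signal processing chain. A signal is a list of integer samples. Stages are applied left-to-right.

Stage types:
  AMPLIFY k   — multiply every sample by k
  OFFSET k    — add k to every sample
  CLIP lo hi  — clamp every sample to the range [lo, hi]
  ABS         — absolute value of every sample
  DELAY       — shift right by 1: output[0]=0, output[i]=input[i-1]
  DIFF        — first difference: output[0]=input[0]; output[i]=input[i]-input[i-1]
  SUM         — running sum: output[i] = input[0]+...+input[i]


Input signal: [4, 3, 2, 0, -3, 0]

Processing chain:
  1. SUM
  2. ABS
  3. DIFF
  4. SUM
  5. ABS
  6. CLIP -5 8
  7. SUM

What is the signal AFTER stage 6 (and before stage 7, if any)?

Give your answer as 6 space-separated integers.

Answer: 4 7 8 8 6 6

Derivation:
Input: [4, 3, 2, 0, -3, 0]
Stage 1 (SUM): sum[0..0]=4, sum[0..1]=7, sum[0..2]=9, sum[0..3]=9, sum[0..4]=6, sum[0..5]=6 -> [4, 7, 9, 9, 6, 6]
Stage 2 (ABS): |4|=4, |7|=7, |9|=9, |9|=9, |6|=6, |6|=6 -> [4, 7, 9, 9, 6, 6]
Stage 3 (DIFF): s[0]=4, 7-4=3, 9-7=2, 9-9=0, 6-9=-3, 6-6=0 -> [4, 3, 2, 0, -3, 0]
Stage 4 (SUM): sum[0..0]=4, sum[0..1]=7, sum[0..2]=9, sum[0..3]=9, sum[0..4]=6, sum[0..5]=6 -> [4, 7, 9, 9, 6, 6]
Stage 5 (ABS): |4|=4, |7|=7, |9|=9, |9|=9, |6|=6, |6|=6 -> [4, 7, 9, 9, 6, 6]
Stage 6 (CLIP -5 8): clip(4,-5,8)=4, clip(7,-5,8)=7, clip(9,-5,8)=8, clip(9,-5,8)=8, clip(6,-5,8)=6, clip(6,-5,8)=6 -> [4, 7, 8, 8, 6, 6]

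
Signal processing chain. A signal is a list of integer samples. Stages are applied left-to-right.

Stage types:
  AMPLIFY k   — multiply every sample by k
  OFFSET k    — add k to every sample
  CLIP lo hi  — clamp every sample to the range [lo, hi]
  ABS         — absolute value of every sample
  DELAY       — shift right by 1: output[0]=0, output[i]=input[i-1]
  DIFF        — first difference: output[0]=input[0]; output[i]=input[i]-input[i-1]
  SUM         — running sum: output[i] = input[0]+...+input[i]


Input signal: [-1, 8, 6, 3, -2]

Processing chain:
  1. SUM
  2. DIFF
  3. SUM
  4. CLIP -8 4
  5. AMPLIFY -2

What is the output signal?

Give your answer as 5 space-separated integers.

Answer: 2 -8 -8 -8 -8

Derivation:
Input: [-1, 8, 6, 3, -2]
Stage 1 (SUM): sum[0..0]=-1, sum[0..1]=7, sum[0..2]=13, sum[0..3]=16, sum[0..4]=14 -> [-1, 7, 13, 16, 14]
Stage 2 (DIFF): s[0]=-1, 7--1=8, 13-7=6, 16-13=3, 14-16=-2 -> [-1, 8, 6, 3, -2]
Stage 3 (SUM): sum[0..0]=-1, sum[0..1]=7, sum[0..2]=13, sum[0..3]=16, sum[0..4]=14 -> [-1, 7, 13, 16, 14]
Stage 4 (CLIP -8 4): clip(-1,-8,4)=-1, clip(7,-8,4)=4, clip(13,-8,4)=4, clip(16,-8,4)=4, clip(14,-8,4)=4 -> [-1, 4, 4, 4, 4]
Stage 5 (AMPLIFY -2): -1*-2=2, 4*-2=-8, 4*-2=-8, 4*-2=-8, 4*-2=-8 -> [2, -8, -8, -8, -8]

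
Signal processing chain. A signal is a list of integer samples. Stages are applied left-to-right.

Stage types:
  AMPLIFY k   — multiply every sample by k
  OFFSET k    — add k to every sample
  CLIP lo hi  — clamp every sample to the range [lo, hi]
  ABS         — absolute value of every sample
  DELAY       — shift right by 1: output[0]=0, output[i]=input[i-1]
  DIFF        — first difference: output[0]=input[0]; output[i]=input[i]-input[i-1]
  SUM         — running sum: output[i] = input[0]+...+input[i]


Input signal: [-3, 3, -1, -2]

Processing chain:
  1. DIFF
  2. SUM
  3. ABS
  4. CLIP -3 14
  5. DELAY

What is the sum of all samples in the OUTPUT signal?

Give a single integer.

Input: [-3, 3, -1, -2]
Stage 1 (DIFF): s[0]=-3, 3--3=6, -1-3=-4, -2--1=-1 -> [-3, 6, -4, -1]
Stage 2 (SUM): sum[0..0]=-3, sum[0..1]=3, sum[0..2]=-1, sum[0..3]=-2 -> [-3, 3, -1, -2]
Stage 3 (ABS): |-3|=3, |3|=3, |-1|=1, |-2|=2 -> [3, 3, 1, 2]
Stage 4 (CLIP -3 14): clip(3,-3,14)=3, clip(3,-3,14)=3, clip(1,-3,14)=1, clip(2,-3,14)=2 -> [3, 3, 1, 2]
Stage 5 (DELAY): [0, 3, 3, 1] = [0, 3, 3, 1] -> [0, 3, 3, 1]
Output sum: 7

Answer: 7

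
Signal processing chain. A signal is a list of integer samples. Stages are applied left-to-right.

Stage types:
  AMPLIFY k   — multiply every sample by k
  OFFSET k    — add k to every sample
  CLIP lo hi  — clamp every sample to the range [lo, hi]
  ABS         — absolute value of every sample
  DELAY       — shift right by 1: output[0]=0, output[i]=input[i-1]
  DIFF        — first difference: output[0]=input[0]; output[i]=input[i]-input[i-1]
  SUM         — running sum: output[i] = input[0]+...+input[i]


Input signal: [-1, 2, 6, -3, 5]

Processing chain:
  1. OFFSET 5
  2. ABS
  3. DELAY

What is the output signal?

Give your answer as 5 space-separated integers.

Answer: 0 4 7 11 2

Derivation:
Input: [-1, 2, 6, -3, 5]
Stage 1 (OFFSET 5): -1+5=4, 2+5=7, 6+5=11, -3+5=2, 5+5=10 -> [4, 7, 11, 2, 10]
Stage 2 (ABS): |4|=4, |7|=7, |11|=11, |2|=2, |10|=10 -> [4, 7, 11, 2, 10]
Stage 3 (DELAY): [0, 4, 7, 11, 2] = [0, 4, 7, 11, 2] -> [0, 4, 7, 11, 2]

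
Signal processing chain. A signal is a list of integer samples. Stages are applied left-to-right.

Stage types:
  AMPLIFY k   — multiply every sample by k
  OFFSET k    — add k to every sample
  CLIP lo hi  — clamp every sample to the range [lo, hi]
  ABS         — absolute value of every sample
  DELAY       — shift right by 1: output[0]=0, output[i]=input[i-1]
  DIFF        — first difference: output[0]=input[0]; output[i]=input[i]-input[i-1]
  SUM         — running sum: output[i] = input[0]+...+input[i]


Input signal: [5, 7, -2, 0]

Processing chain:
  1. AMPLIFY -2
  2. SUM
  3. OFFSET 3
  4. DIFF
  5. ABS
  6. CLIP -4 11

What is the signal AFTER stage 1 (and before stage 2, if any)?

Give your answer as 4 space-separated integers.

Input: [5, 7, -2, 0]
Stage 1 (AMPLIFY -2): 5*-2=-10, 7*-2=-14, -2*-2=4, 0*-2=0 -> [-10, -14, 4, 0]

Answer: -10 -14 4 0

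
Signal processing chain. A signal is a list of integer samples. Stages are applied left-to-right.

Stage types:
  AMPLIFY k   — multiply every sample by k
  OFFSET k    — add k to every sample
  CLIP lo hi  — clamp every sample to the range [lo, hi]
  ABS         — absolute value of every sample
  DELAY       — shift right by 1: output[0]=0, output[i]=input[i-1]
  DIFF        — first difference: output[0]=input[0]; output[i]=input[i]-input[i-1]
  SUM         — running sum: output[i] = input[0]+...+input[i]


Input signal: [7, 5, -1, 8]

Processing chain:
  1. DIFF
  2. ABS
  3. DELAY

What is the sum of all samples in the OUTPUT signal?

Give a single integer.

Answer: 15

Derivation:
Input: [7, 5, -1, 8]
Stage 1 (DIFF): s[0]=7, 5-7=-2, -1-5=-6, 8--1=9 -> [7, -2, -6, 9]
Stage 2 (ABS): |7|=7, |-2|=2, |-6|=6, |9|=9 -> [7, 2, 6, 9]
Stage 3 (DELAY): [0, 7, 2, 6] = [0, 7, 2, 6] -> [0, 7, 2, 6]
Output sum: 15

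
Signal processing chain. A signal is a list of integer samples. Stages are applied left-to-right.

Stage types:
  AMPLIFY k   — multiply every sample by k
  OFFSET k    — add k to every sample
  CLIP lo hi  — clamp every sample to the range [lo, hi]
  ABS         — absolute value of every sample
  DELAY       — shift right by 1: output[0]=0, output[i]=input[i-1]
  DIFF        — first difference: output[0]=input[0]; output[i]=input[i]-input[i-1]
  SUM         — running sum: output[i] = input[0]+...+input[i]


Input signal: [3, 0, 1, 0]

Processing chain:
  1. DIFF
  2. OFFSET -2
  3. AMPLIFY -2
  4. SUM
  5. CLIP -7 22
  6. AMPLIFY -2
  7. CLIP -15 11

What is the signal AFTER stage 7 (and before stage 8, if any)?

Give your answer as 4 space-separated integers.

Input: [3, 0, 1, 0]
Stage 1 (DIFF): s[0]=3, 0-3=-3, 1-0=1, 0-1=-1 -> [3, -3, 1, -1]
Stage 2 (OFFSET -2): 3+-2=1, -3+-2=-5, 1+-2=-1, -1+-2=-3 -> [1, -5, -1, -3]
Stage 3 (AMPLIFY -2): 1*-2=-2, -5*-2=10, -1*-2=2, -3*-2=6 -> [-2, 10, 2, 6]
Stage 4 (SUM): sum[0..0]=-2, sum[0..1]=8, sum[0..2]=10, sum[0..3]=16 -> [-2, 8, 10, 16]
Stage 5 (CLIP -7 22): clip(-2,-7,22)=-2, clip(8,-7,22)=8, clip(10,-7,22)=10, clip(16,-7,22)=16 -> [-2, 8, 10, 16]
Stage 6 (AMPLIFY -2): -2*-2=4, 8*-2=-16, 10*-2=-20, 16*-2=-32 -> [4, -16, -20, -32]
Stage 7 (CLIP -15 11): clip(4,-15,11)=4, clip(-16,-15,11)=-15, clip(-20,-15,11)=-15, clip(-32,-15,11)=-15 -> [4, -15, -15, -15]

Answer: 4 -15 -15 -15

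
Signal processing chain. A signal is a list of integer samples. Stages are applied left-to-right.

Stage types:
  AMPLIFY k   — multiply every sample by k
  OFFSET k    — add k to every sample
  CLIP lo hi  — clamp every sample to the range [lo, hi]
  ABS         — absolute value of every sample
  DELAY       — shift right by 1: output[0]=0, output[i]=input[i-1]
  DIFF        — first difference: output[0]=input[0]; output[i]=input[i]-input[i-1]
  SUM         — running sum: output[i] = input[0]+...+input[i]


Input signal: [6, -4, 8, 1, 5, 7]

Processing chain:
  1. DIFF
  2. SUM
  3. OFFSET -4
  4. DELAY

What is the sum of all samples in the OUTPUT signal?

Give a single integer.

Answer: -4

Derivation:
Input: [6, -4, 8, 1, 5, 7]
Stage 1 (DIFF): s[0]=6, -4-6=-10, 8--4=12, 1-8=-7, 5-1=4, 7-5=2 -> [6, -10, 12, -7, 4, 2]
Stage 2 (SUM): sum[0..0]=6, sum[0..1]=-4, sum[0..2]=8, sum[0..3]=1, sum[0..4]=5, sum[0..5]=7 -> [6, -4, 8, 1, 5, 7]
Stage 3 (OFFSET -4): 6+-4=2, -4+-4=-8, 8+-4=4, 1+-4=-3, 5+-4=1, 7+-4=3 -> [2, -8, 4, -3, 1, 3]
Stage 4 (DELAY): [0, 2, -8, 4, -3, 1] = [0, 2, -8, 4, -3, 1] -> [0, 2, -8, 4, -3, 1]
Output sum: -4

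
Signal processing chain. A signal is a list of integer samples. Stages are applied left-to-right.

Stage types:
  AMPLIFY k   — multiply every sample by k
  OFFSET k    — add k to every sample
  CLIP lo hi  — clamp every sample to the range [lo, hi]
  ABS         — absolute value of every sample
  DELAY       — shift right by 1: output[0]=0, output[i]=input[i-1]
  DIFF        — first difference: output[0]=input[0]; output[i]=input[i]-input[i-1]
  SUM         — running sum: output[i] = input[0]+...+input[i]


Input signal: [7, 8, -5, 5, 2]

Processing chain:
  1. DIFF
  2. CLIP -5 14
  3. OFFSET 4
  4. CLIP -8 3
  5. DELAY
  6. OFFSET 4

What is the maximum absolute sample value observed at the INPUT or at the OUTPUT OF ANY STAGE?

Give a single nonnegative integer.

Answer: 14

Derivation:
Input: [7, 8, -5, 5, 2] (max |s|=8)
Stage 1 (DIFF): s[0]=7, 8-7=1, -5-8=-13, 5--5=10, 2-5=-3 -> [7, 1, -13, 10, -3] (max |s|=13)
Stage 2 (CLIP -5 14): clip(7,-5,14)=7, clip(1,-5,14)=1, clip(-13,-5,14)=-5, clip(10,-5,14)=10, clip(-3,-5,14)=-3 -> [7, 1, -5, 10, -3] (max |s|=10)
Stage 3 (OFFSET 4): 7+4=11, 1+4=5, -5+4=-1, 10+4=14, -3+4=1 -> [11, 5, -1, 14, 1] (max |s|=14)
Stage 4 (CLIP -8 3): clip(11,-8,3)=3, clip(5,-8,3)=3, clip(-1,-8,3)=-1, clip(14,-8,3)=3, clip(1,-8,3)=1 -> [3, 3, -1, 3, 1] (max |s|=3)
Stage 5 (DELAY): [0, 3, 3, -1, 3] = [0, 3, 3, -1, 3] -> [0, 3, 3, -1, 3] (max |s|=3)
Stage 6 (OFFSET 4): 0+4=4, 3+4=7, 3+4=7, -1+4=3, 3+4=7 -> [4, 7, 7, 3, 7] (max |s|=7)
Overall max amplitude: 14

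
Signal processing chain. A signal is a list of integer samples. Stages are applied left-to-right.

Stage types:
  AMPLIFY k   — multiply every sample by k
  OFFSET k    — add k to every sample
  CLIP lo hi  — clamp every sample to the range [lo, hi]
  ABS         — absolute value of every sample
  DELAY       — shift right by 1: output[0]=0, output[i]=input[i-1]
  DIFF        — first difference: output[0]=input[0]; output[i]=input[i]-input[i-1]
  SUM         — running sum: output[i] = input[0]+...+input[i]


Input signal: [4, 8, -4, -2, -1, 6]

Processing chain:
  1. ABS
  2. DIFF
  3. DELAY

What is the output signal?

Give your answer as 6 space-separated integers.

Answer: 0 4 4 -4 -2 -1

Derivation:
Input: [4, 8, -4, -2, -1, 6]
Stage 1 (ABS): |4|=4, |8|=8, |-4|=4, |-2|=2, |-1|=1, |6|=6 -> [4, 8, 4, 2, 1, 6]
Stage 2 (DIFF): s[0]=4, 8-4=4, 4-8=-4, 2-4=-2, 1-2=-1, 6-1=5 -> [4, 4, -4, -2, -1, 5]
Stage 3 (DELAY): [0, 4, 4, -4, -2, -1] = [0, 4, 4, -4, -2, -1] -> [0, 4, 4, -4, -2, -1]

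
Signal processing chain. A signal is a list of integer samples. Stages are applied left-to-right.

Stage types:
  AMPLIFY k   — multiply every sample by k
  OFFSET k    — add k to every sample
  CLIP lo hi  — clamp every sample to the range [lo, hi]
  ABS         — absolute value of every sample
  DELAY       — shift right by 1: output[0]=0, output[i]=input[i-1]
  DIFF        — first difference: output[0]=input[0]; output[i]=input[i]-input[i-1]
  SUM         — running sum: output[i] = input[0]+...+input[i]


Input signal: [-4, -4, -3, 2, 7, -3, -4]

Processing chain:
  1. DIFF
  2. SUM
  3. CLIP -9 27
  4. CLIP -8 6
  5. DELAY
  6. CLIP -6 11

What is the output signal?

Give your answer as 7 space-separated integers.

Answer: 0 -4 -4 -3 2 6 -3

Derivation:
Input: [-4, -4, -3, 2, 7, -3, -4]
Stage 1 (DIFF): s[0]=-4, -4--4=0, -3--4=1, 2--3=5, 7-2=5, -3-7=-10, -4--3=-1 -> [-4, 0, 1, 5, 5, -10, -1]
Stage 2 (SUM): sum[0..0]=-4, sum[0..1]=-4, sum[0..2]=-3, sum[0..3]=2, sum[0..4]=7, sum[0..5]=-3, sum[0..6]=-4 -> [-4, -4, -3, 2, 7, -3, -4]
Stage 3 (CLIP -9 27): clip(-4,-9,27)=-4, clip(-4,-9,27)=-4, clip(-3,-9,27)=-3, clip(2,-9,27)=2, clip(7,-9,27)=7, clip(-3,-9,27)=-3, clip(-4,-9,27)=-4 -> [-4, -4, -3, 2, 7, -3, -4]
Stage 4 (CLIP -8 6): clip(-4,-8,6)=-4, clip(-4,-8,6)=-4, clip(-3,-8,6)=-3, clip(2,-8,6)=2, clip(7,-8,6)=6, clip(-3,-8,6)=-3, clip(-4,-8,6)=-4 -> [-4, -4, -3, 2, 6, -3, -4]
Stage 5 (DELAY): [0, -4, -4, -3, 2, 6, -3] = [0, -4, -4, -3, 2, 6, -3] -> [0, -4, -4, -3, 2, 6, -3]
Stage 6 (CLIP -6 11): clip(0,-6,11)=0, clip(-4,-6,11)=-4, clip(-4,-6,11)=-4, clip(-3,-6,11)=-3, clip(2,-6,11)=2, clip(6,-6,11)=6, clip(-3,-6,11)=-3 -> [0, -4, -4, -3, 2, 6, -3]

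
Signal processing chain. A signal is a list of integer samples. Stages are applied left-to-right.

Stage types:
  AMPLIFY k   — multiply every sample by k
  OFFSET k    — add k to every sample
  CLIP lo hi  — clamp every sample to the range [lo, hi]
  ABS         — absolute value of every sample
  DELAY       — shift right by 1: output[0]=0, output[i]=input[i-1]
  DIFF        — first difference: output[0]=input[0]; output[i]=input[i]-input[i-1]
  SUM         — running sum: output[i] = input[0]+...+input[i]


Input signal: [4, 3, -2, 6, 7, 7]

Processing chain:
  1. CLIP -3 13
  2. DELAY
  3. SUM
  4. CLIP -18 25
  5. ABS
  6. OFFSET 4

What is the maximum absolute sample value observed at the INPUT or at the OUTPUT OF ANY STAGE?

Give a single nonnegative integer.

Input: [4, 3, -2, 6, 7, 7] (max |s|=7)
Stage 1 (CLIP -3 13): clip(4,-3,13)=4, clip(3,-3,13)=3, clip(-2,-3,13)=-2, clip(6,-3,13)=6, clip(7,-3,13)=7, clip(7,-3,13)=7 -> [4, 3, -2, 6, 7, 7] (max |s|=7)
Stage 2 (DELAY): [0, 4, 3, -2, 6, 7] = [0, 4, 3, -2, 6, 7] -> [0, 4, 3, -2, 6, 7] (max |s|=7)
Stage 3 (SUM): sum[0..0]=0, sum[0..1]=4, sum[0..2]=7, sum[0..3]=5, sum[0..4]=11, sum[0..5]=18 -> [0, 4, 7, 5, 11, 18] (max |s|=18)
Stage 4 (CLIP -18 25): clip(0,-18,25)=0, clip(4,-18,25)=4, clip(7,-18,25)=7, clip(5,-18,25)=5, clip(11,-18,25)=11, clip(18,-18,25)=18 -> [0, 4, 7, 5, 11, 18] (max |s|=18)
Stage 5 (ABS): |0|=0, |4|=4, |7|=7, |5|=5, |11|=11, |18|=18 -> [0, 4, 7, 5, 11, 18] (max |s|=18)
Stage 6 (OFFSET 4): 0+4=4, 4+4=8, 7+4=11, 5+4=9, 11+4=15, 18+4=22 -> [4, 8, 11, 9, 15, 22] (max |s|=22)
Overall max amplitude: 22

Answer: 22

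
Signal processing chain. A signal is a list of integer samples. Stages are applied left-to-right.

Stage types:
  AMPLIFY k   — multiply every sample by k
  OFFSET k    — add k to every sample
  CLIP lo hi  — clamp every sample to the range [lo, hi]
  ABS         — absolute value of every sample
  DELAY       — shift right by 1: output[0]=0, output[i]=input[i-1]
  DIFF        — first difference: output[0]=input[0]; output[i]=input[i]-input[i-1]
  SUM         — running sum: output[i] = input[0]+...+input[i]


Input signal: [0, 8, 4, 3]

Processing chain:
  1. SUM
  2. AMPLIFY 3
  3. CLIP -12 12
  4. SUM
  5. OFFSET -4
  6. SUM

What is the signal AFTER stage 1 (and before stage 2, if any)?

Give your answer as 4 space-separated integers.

Input: [0, 8, 4, 3]
Stage 1 (SUM): sum[0..0]=0, sum[0..1]=8, sum[0..2]=12, sum[0..3]=15 -> [0, 8, 12, 15]

Answer: 0 8 12 15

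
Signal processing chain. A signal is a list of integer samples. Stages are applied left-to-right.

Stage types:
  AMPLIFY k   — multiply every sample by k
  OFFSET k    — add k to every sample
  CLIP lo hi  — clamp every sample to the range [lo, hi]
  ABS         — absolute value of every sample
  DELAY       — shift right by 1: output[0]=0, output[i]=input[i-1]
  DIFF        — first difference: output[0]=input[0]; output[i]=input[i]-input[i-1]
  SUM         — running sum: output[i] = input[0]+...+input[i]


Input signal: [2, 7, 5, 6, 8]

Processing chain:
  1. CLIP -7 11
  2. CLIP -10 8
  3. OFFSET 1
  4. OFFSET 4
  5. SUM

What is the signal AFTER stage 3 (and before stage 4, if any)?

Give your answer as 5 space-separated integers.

Answer: 3 8 6 7 9

Derivation:
Input: [2, 7, 5, 6, 8]
Stage 1 (CLIP -7 11): clip(2,-7,11)=2, clip(7,-7,11)=7, clip(5,-7,11)=5, clip(6,-7,11)=6, clip(8,-7,11)=8 -> [2, 7, 5, 6, 8]
Stage 2 (CLIP -10 8): clip(2,-10,8)=2, clip(7,-10,8)=7, clip(5,-10,8)=5, clip(6,-10,8)=6, clip(8,-10,8)=8 -> [2, 7, 5, 6, 8]
Stage 3 (OFFSET 1): 2+1=3, 7+1=8, 5+1=6, 6+1=7, 8+1=9 -> [3, 8, 6, 7, 9]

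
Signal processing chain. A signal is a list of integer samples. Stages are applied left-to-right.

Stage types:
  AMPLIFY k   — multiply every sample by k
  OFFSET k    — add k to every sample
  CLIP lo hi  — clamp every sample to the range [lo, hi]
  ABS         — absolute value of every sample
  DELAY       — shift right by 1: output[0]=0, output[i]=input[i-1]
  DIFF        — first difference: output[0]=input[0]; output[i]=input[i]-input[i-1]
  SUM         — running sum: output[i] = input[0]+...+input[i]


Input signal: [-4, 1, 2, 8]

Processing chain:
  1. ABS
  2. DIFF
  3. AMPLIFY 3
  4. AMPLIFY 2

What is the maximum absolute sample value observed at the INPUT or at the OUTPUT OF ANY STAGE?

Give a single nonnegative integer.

Answer: 36

Derivation:
Input: [-4, 1, 2, 8] (max |s|=8)
Stage 1 (ABS): |-4|=4, |1|=1, |2|=2, |8|=8 -> [4, 1, 2, 8] (max |s|=8)
Stage 2 (DIFF): s[0]=4, 1-4=-3, 2-1=1, 8-2=6 -> [4, -3, 1, 6] (max |s|=6)
Stage 3 (AMPLIFY 3): 4*3=12, -3*3=-9, 1*3=3, 6*3=18 -> [12, -9, 3, 18] (max |s|=18)
Stage 4 (AMPLIFY 2): 12*2=24, -9*2=-18, 3*2=6, 18*2=36 -> [24, -18, 6, 36] (max |s|=36)
Overall max amplitude: 36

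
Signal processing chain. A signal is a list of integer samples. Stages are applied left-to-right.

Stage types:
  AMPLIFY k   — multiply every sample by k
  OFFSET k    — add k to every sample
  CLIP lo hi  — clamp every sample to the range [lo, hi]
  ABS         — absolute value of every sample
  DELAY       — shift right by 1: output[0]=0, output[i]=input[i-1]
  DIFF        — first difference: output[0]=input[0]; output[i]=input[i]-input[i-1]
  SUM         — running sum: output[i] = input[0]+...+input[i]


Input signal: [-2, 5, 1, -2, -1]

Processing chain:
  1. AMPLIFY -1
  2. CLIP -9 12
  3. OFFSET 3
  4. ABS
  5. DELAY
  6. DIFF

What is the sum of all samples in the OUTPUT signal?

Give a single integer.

Input: [-2, 5, 1, -2, -1]
Stage 1 (AMPLIFY -1): -2*-1=2, 5*-1=-5, 1*-1=-1, -2*-1=2, -1*-1=1 -> [2, -5, -1, 2, 1]
Stage 2 (CLIP -9 12): clip(2,-9,12)=2, clip(-5,-9,12)=-5, clip(-1,-9,12)=-1, clip(2,-9,12)=2, clip(1,-9,12)=1 -> [2, -5, -1, 2, 1]
Stage 3 (OFFSET 3): 2+3=5, -5+3=-2, -1+3=2, 2+3=5, 1+3=4 -> [5, -2, 2, 5, 4]
Stage 4 (ABS): |5|=5, |-2|=2, |2|=2, |5|=5, |4|=4 -> [5, 2, 2, 5, 4]
Stage 5 (DELAY): [0, 5, 2, 2, 5] = [0, 5, 2, 2, 5] -> [0, 5, 2, 2, 5]
Stage 6 (DIFF): s[0]=0, 5-0=5, 2-5=-3, 2-2=0, 5-2=3 -> [0, 5, -3, 0, 3]
Output sum: 5

Answer: 5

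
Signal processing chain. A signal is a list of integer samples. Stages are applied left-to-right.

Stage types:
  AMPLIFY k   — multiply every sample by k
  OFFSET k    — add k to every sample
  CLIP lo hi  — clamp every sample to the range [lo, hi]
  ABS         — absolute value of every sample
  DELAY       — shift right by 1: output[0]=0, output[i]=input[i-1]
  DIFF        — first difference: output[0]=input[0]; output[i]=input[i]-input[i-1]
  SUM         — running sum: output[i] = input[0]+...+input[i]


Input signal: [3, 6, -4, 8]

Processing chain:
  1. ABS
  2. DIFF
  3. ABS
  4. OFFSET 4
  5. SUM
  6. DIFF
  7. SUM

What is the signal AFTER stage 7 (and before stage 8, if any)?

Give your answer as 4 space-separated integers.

Input: [3, 6, -4, 8]
Stage 1 (ABS): |3|=3, |6|=6, |-4|=4, |8|=8 -> [3, 6, 4, 8]
Stage 2 (DIFF): s[0]=3, 6-3=3, 4-6=-2, 8-4=4 -> [3, 3, -2, 4]
Stage 3 (ABS): |3|=3, |3|=3, |-2|=2, |4|=4 -> [3, 3, 2, 4]
Stage 4 (OFFSET 4): 3+4=7, 3+4=7, 2+4=6, 4+4=8 -> [7, 7, 6, 8]
Stage 5 (SUM): sum[0..0]=7, sum[0..1]=14, sum[0..2]=20, sum[0..3]=28 -> [7, 14, 20, 28]
Stage 6 (DIFF): s[0]=7, 14-7=7, 20-14=6, 28-20=8 -> [7, 7, 6, 8]
Stage 7 (SUM): sum[0..0]=7, sum[0..1]=14, sum[0..2]=20, sum[0..3]=28 -> [7, 14, 20, 28]

Answer: 7 14 20 28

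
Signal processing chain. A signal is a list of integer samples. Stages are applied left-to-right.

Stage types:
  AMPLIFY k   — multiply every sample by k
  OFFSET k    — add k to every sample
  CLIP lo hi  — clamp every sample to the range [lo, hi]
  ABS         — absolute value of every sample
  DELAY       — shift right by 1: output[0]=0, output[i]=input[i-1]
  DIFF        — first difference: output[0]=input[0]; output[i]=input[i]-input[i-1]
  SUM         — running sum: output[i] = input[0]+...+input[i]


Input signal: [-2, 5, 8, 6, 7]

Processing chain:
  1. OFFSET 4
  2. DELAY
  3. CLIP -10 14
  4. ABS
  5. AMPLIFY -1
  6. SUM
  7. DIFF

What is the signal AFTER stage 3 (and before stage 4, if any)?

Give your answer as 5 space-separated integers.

Input: [-2, 5, 8, 6, 7]
Stage 1 (OFFSET 4): -2+4=2, 5+4=9, 8+4=12, 6+4=10, 7+4=11 -> [2, 9, 12, 10, 11]
Stage 2 (DELAY): [0, 2, 9, 12, 10] = [0, 2, 9, 12, 10] -> [0, 2, 9, 12, 10]
Stage 3 (CLIP -10 14): clip(0,-10,14)=0, clip(2,-10,14)=2, clip(9,-10,14)=9, clip(12,-10,14)=12, clip(10,-10,14)=10 -> [0, 2, 9, 12, 10]

Answer: 0 2 9 12 10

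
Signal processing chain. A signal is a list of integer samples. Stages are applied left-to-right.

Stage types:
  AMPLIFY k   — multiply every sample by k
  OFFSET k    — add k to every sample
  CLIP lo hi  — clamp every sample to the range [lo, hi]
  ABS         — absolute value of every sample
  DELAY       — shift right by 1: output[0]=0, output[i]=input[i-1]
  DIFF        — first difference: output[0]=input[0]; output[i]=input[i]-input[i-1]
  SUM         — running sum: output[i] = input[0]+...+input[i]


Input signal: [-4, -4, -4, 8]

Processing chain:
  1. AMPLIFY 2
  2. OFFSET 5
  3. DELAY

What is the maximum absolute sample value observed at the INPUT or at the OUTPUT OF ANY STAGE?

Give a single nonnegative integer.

Input: [-4, -4, -4, 8] (max |s|=8)
Stage 1 (AMPLIFY 2): -4*2=-8, -4*2=-8, -4*2=-8, 8*2=16 -> [-8, -8, -8, 16] (max |s|=16)
Stage 2 (OFFSET 5): -8+5=-3, -8+5=-3, -8+5=-3, 16+5=21 -> [-3, -3, -3, 21] (max |s|=21)
Stage 3 (DELAY): [0, -3, -3, -3] = [0, -3, -3, -3] -> [0, -3, -3, -3] (max |s|=3)
Overall max amplitude: 21

Answer: 21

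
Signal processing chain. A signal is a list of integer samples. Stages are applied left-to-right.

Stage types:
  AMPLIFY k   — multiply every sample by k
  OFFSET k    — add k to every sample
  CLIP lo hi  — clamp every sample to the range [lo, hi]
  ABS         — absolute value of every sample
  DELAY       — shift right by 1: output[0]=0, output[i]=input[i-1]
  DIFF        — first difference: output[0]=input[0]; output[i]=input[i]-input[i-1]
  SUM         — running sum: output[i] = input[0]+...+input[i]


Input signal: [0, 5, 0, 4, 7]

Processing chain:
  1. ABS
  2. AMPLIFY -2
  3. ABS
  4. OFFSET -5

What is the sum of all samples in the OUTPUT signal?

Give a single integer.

Input: [0, 5, 0, 4, 7]
Stage 1 (ABS): |0|=0, |5|=5, |0|=0, |4|=4, |7|=7 -> [0, 5, 0, 4, 7]
Stage 2 (AMPLIFY -2): 0*-2=0, 5*-2=-10, 0*-2=0, 4*-2=-8, 7*-2=-14 -> [0, -10, 0, -8, -14]
Stage 3 (ABS): |0|=0, |-10|=10, |0|=0, |-8|=8, |-14|=14 -> [0, 10, 0, 8, 14]
Stage 4 (OFFSET -5): 0+-5=-5, 10+-5=5, 0+-5=-5, 8+-5=3, 14+-5=9 -> [-5, 5, -5, 3, 9]
Output sum: 7

Answer: 7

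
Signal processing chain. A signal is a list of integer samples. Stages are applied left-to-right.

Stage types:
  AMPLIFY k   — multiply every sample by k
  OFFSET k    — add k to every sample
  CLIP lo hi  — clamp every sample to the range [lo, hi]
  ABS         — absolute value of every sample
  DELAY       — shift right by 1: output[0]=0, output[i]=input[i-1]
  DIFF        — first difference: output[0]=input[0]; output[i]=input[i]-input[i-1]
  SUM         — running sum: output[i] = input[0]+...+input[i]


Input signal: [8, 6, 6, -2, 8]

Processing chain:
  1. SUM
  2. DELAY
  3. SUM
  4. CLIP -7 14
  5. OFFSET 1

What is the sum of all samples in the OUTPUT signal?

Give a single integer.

Input: [8, 6, 6, -2, 8]
Stage 1 (SUM): sum[0..0]=8, sum[0..1]=14, sum[0..2]=20, sum[0..3]=18, sum[0..4]=26 -> [8, 14, 20, 18, 26]
Stage 2 (DELAY): [0, 8, 14, 20, 18] = [0, 8, 14, 20, 18] -> [0, 8, 14, 20, 18]
Stage 3 (SUM): sum[0..0]=0, sum[0..1]=8, sum[0..2]=22, sum[0..3]=42, sum[0..4]=60 -> [0, 8, 22, 42, 60]
Stage 4 (CLIP -7 14): clip(0,-7,14)=0, clip(8,-7,14)=8, clip(22,-7,14)=14, clip(42,-7,14)=14, clip(60,-7,14)=14 -> [0, 8, 14, 14, 14]
Stage 5 (OFFSET 1): 0+1=1, 8+1=9, 14+1=15, 14+1=15, 14+1=15 -> [1, 9, 15, 15, 15]
Output sum: 55

Answer: 55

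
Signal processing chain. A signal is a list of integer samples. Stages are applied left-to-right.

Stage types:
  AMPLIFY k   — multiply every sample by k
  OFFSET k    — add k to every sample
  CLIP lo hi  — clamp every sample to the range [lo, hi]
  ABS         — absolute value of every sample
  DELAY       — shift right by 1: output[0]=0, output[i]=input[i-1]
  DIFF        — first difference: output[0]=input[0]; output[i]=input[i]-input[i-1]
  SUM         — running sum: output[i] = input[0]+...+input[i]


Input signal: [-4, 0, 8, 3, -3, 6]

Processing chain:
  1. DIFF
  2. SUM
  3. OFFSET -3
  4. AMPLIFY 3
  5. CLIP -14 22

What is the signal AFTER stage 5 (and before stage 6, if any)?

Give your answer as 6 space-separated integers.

Answer: -14 -9 15 0 -14 9

Derivation:
Input: [-4, 0, 8, 3, -3, 6]
Stage 1 (DIFF): s[0]=-4, 0--4=4, 8-0=8, 3-8=-5, -3-3=-6, 6--3=9 -> [-4, 4, 8, -5, -6, 9]
Stage 2 (SUM): sum[0..0]=-4, sum[0..1]=0, sum[0..2]=8, sum[0..3]=3, sum[0..4]=-3, sum[0..5]=6 -> [-4, 0, 8, 3, -3, 6]
Stage 3 (OFFSET -3): -4+-3=-7, 0+-3=-3, 8+-3=5, 3+-3=0, -3+-3=-6, 6+-3=3 -> [-7, -3, 5, 0, -6, 3]
Stage 4 (AMPLIFY 3): -7*3=-21, -3*3=-9, 5*3=15, 0*3=0, -6*3=-18, 3*3=9 -> [-21, -9, 15, 0, -18, 9]
Stage 5 (CLIP -14 22): clip(-21,-14,22)=-14, clip(-9,-14,22)=-9, clip(15,-14,22)=15, clip(0,-14,22)=0, clip(-18,-14,22)=-14, clip(9,-14,22)=9 -> [-14, -9, 15, 0, -14, 9]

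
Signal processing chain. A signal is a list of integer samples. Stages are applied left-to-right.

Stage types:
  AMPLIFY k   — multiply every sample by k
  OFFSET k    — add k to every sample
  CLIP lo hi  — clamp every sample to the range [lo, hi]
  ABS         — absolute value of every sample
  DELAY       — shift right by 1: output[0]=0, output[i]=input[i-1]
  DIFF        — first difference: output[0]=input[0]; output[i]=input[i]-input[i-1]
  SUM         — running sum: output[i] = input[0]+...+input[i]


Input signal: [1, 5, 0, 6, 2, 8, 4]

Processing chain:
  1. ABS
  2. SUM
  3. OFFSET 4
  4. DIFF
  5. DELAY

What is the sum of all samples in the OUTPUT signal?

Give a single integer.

Input: [1, 5, 0, 6, 2, 8, 4]
Stage 1 (ABS): |1|=1, |5|=5, |0|=0, |6|=6, |2|=2, |8|=8, |4|=4 -> [1, 5, 0, 6, 2, 8, 4]
Stage 2 (SUM): sum[0..0]=1, sum[0..1]=6, sum[0..2]=6, sum[0..3]=12, sum[0..4]=14, sum[0..5]=22, sum[0..6]=26 -> [1, 6, 6, 12, 14, 22, 26]
Stage 3 (OFFSET 4): 1+4=5, 6+4=10, 6+4=10, 12+4=16, 14+4=18, 22+4=26, 26+4=30 -> [5, 10, 10, 16, 18, 26, 30]
Stage 4 (DIFF): s[0]=5, 10-5=5, 10-10=0, 16-10=6, 18-16=2, 26-18=8, 30-26=4 -> [5, 5, 0, 6, 2, 8, 4]
Stage 5 (DELAY): [0, 5, 5, 0, 6, 2, 8] = [0, 5, 5, 0, 6, 2, 8] -> [0, 5, 5, 0, 6, 2, 8]
Output sum: 26

Answer: 26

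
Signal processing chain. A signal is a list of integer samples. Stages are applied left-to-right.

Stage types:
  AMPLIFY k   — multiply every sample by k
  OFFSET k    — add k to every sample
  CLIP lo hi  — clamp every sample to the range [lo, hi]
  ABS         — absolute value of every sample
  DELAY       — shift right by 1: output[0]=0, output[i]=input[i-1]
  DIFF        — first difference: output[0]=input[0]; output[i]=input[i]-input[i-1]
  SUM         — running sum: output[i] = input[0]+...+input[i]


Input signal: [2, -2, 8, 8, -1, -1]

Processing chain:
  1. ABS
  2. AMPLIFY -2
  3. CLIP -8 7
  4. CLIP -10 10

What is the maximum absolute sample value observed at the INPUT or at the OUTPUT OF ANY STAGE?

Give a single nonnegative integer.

Answer: 16

Derivation:
Input: [2, -2, 8, 8, -1, -1] (max |s|=8)
Stage 1 (ABS): |2|=2, |-2|=2, |8|=8, |8|=8, |-1|=1, |-1|=1 -> [2, 2, 8, 8, 1, 1] (max |s|=8)
Stage 2 (AMPLIFY -2): 2*-2=-4, 2*-2=-4, 8*-2=-16, 8*-2=-16, 1*-2=-2, 1*-2=-2 -> [-4, -4, -16, -16, -2, -2] (max |s|=16)
Stage 3 (CLIP -8 7): clip(-4,-8,7)=-4, clip(-4,-8,7)=-4, clip(-16,-8,7)=-8, clip(-16,-8,7)=-8, clip(-2,-8,7)=-2, clip(-2,-8,7)=-2 -> [-4, -4, -8, -8, -2, -2] (max |s|=8)
Stage 4 (CLIP -10 10): clip(-4,-10,10)=-4, clip(-4,-10,10)=-4, clip(-8,-10,10)=-8, clip(-8,-10,10)=-8, clip(-2,-10,10)=-2, clip(-2,-10,10)=-2 -> [-4, -4, -8, -8, -2, -2] (max |s|=8)
Overall max amplitude: 16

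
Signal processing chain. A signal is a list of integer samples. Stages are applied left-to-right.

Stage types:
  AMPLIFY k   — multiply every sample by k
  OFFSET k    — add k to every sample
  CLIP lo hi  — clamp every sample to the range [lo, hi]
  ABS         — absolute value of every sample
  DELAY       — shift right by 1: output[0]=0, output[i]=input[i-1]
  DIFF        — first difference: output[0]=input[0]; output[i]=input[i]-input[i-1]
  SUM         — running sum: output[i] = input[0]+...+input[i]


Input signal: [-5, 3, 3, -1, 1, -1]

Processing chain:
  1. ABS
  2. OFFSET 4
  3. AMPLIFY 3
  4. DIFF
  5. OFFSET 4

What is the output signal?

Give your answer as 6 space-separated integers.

Answer: 31 -2 4 -2 4 4

Derivation:
Input: [-5, 3, 3, -1, 1, -1]
Stage 1 (ABS): |-5|=5, |3|=3, |3|=3, |-1|=1, |1|=1, |-1|=1 -> [5, 3, 3, 1, 1, 1]
Stage 2 (OFFSET 4): 5+4=9, 3+4=7, 3+4=7, 1+4=5, 1+4=5, 1+4=5 -> [9, 7, 7, 5, 5, 5]
Stage 3 (AMPLIFY 3): 9*3=27, 7*3=21, 7*3=21, 5*3=15, 5*3=15, 5*3=15 -> [27, 21, 21, 15, 15, 15]
Stage 4 (DIFF): s[0]=27, 21-27=-6, 21-21=0, 15-21=-6, 15-15=0, 15-15=0 -> [27, -6, 0, -6, 0, 0]
Stage 5 (OFFSET 4): 27+4=31, -6+4=-2, 0+4=4, -6+4=-2, 0+4=4, 0+4=4 -> [31, -2, 4, -2, 4, 4]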